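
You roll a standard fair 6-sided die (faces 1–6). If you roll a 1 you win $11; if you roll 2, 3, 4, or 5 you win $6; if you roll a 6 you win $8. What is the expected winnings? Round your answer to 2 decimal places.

E[payout] = (2/3)·6 + (1/6)·8 + (1/6)·11 = 43/6
≈ $7.17

$7.17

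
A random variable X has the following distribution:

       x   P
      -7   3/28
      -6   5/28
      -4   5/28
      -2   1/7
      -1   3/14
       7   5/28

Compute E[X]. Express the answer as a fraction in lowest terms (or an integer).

E[X] = (3/28)·(-7) + (5/28)·(-6) + (5/28)·(-4) + (1/7)·(-2) + (3/14)·(-1) + (5/28)·7
     = -25/14

-25/14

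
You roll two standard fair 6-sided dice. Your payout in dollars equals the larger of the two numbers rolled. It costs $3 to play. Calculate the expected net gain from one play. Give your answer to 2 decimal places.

$1.47

Distribution of the larger of the two numbers rolled: 1 w.p. 1/36, 2 w.p. 1/12, 3 w.p. 5/36, 4 w.p. 7/36, 5 w.p. 1/4, 6 w.p. 11/36
E[payout] = (1/36)·1 + (1/12)·2 + (5/36)·3 + (7/36)·4 + (1/4)·5 + (11/36)·6 = 161/36
Expected profit = 161/36 − 3 = 53/36 ≈ $1.47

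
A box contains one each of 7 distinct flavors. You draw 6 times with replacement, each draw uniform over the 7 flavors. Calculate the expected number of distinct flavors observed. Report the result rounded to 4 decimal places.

4.2240

Let Xⱼ=1 if type j appears at least once. P(Xⱼ=1) = 1 − ((7−1)/7)^6 = 70993/117649.
E[#distinct] = 7·70993/117649 = 70993/16807.
≈ 4.2240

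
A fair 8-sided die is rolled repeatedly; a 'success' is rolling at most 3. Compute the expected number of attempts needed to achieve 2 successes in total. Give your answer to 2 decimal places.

By linearity (sum of 2 independent geometric waits), E[trials] = 2/p = 2/(3/8) = 16/3.
≈ 5.33

5.33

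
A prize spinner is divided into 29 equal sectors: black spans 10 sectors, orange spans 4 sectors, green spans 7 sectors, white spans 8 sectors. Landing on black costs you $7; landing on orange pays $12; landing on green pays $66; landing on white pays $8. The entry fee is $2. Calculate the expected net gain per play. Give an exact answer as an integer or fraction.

E[payout] = (10/29)·(-7) + (4/29)·12 + (7/29)·66 + (8/29)·8 = 504/29
Expected profit = 504/29 − 2 = 446/29

446/29 dollars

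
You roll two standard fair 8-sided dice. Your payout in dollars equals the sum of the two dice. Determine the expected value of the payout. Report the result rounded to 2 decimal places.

Distribution of the sum of the two dice: 2 w.p. 1/64, 3 w.p. 1/32, 4 w.p. 3/64, 5 w.p. 1/16, 6 w.p. 5/64, 7 w.p. 3/32, …
E[payout] = (1/64)·2 + (1/32)·3 + (3/64)·4 + (1/16)·5 + (5/64)·6 + (3/32)·7 + (7/64)·8 + (1/8)·9 + (7/64)·10 + (3/32)·11 + (5/64)·12 + (1/16)·13 + (3/64)·14 + (1/32)·15 + (1/64)·16 = 9
≈ $9.00

$9.00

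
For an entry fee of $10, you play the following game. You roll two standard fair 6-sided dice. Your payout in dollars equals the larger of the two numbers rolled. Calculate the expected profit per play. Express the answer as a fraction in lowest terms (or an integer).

Distribution of the larger of the two numbers rolled: 1 w.p. 1/36, 2 w.p. 1/12, 3 w.p. 5/36, 4 w.p. 7/36, 5 w.p. 1/4, 6 w.p. 11/36
E[payout] = (1/36)·1 + (1/12)·2 + (5/36)·3 + (7/36)·4 + (1/4)·5 + (11/36)·6 = 161/36
Expected profit = 161/36 − 10 = -199/36

-199/36 dollars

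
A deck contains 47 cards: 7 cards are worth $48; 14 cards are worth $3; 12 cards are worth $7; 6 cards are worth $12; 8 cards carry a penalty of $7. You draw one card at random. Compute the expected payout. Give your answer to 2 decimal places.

$10.17

E[payout] = (7/47)·48 + (14/47)·3 + (12/47)·7 + (6/47)·12 + (8/47)·(-7) = 478/47
≈ $10.17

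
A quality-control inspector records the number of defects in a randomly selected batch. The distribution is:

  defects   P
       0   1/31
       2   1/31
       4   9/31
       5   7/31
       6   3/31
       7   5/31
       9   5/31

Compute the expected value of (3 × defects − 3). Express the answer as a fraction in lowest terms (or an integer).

E[3x-3] = (1/31)·(-3) + (1/31)·3 + (9/31)·9 + (7/31)·12 + (3/31)·15 + (5/31)·18 + (5/31)·24
     = 420/31

420/31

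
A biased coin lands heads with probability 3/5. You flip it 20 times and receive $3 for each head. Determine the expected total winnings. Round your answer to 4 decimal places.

E[#heads] = 20·3/5 = 12 (linearity over flips).
E[winnings] = 3·12 = 36.
≈ 36.0000

$36.0000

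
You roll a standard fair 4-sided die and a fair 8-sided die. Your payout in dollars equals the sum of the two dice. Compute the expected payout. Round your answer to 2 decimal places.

Distribution of the sum of the two dice: 2 w.p. 1/32, 3 w.p. 1/16, 4 w.p. 3/32, 5 w.p. 1/8, 6 w.p. 1/8, 7 w.p. 1/8, …
E[payout] = (1/32)·2 + (1/16)·3 + (3/32)·4 + (1/8)·5 + (1/8)·6 + (1/8)·7 + (1/8)·8 + (1/8)·9 + (3/32)·10 + (1/16)·11 + (1/32)·12 = 7
≈ $7.00

$7.00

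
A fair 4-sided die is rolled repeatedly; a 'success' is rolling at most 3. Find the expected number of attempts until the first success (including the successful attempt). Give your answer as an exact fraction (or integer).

4/3

For a geometric distribution, E[trials] = 1/p = 1/(3/4) = 4/3.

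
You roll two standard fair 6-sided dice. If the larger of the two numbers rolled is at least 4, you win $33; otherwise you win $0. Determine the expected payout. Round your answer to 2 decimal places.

$24.75

E[payout] = (1/4)·0 + (3/4)·33 = 99/4
≈ $24.75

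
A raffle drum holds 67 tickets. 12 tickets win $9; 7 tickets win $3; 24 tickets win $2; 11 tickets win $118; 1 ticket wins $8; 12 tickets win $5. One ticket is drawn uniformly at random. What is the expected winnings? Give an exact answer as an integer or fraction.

1543/67 dollars

E[payout] = (12/67)·9 + (7/67)·3 + (24/67)·2 + (11/67)·118 + (1/67)·8 + (12/67)·5 = 1543/67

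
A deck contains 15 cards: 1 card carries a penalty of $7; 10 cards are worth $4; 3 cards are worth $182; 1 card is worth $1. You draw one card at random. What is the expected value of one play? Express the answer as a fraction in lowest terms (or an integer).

E[payout] = (1/15)·(-7) + (10/15)·4 + (3/15)·182 + (1/15)·1 = 116/3

116/3 dollars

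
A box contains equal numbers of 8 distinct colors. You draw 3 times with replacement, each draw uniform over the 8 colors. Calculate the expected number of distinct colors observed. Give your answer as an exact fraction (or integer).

169/64

Let Xⱼ=1 if type j appears at least once. P(Xⱼ=1) = 1 − ((8−1)/8)^3 = 169/512.
E[#distinct] = 8·169/512 = 169/64.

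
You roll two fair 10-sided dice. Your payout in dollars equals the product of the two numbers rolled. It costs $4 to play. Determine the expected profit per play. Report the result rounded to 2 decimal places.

$26.25

Distribution of the product of the two numbers rolled: 1 w.p. 1/100, 2 w.p. 1/50, 3 w.p. 1/50, 4 w.p. 3/100, 5 w.p. 1/50, 6 w.p. 1/25, …
E[payout] = (1/100)·1 + (1/50)·2 + (1/50)·3 + (3/100)·4 + (1/50)·5 + (1/25)·6 + (1/50)·7 + (1/25)·8 + (3/100)·9 + (1/25)·10 + (1/25)·12 + (1/50)·14 + (1/50)·15 + (3/100)·16 + (1/25)·18 + (1/25)·20 + (1/50)·21 + (1/25)·24 + (1/100)·25 + (1/50)·27 + (1/50)·28 + (1/25)·30 + (1/50)·32 + (1/50)·35 + (3/100)·36 + (1/25)·40 + (1/50)·42 + (1/50)·45 + (1/50)·48 + (1/100)·49 + (1/50)·50 + (1/50)·54 + (1/50)·56 + (1/50)·60 + (1/50)·63 + (1/100)·64 + (1/50)·70 + (1/50)·72 + (1/50)·80 + (1/100)·81 + (1/50)·90 + (1/100)·100 = 121/4
Expected profit = 121/4 − 4 = 105/4 ≈ $26.25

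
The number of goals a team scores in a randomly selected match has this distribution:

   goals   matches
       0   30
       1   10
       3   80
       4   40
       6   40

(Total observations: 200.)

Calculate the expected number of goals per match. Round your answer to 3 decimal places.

3.250

Total = 200, so P(goals=0) = 30/200, etc.
E[X] = (3/20)·0 + (1/20)·1 + (2/5)·3 + (1/5)·4 + (1/5)·6
     = 13/4 ≈ 3.250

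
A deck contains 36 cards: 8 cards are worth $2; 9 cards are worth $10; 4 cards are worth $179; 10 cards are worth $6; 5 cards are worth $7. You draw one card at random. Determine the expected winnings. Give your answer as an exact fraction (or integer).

E[payout] = (8/36)·2 + (9/36)·10 + (4/36)·179 + (10/36)·6 + (5/36)·7 = 917/36

917/36 dollars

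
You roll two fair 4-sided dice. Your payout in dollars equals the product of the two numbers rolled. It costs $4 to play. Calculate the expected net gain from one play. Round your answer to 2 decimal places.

Distribution of the product of the two numbers rolled: 1 w.p. 1/16, 2 w.p. 1/8, 3 w.p. 1/8, 4 w.p. 3/16, 6 w.p. 1/8, 8 w.p. 1/8, …
E[payout] = (1/16)·1 + (1/8)·2 + (1/8)·3 + (3/16)·4 + (1/8)·6 + (1/8)·8 + (1/16)·9 + (1/8)·12 + (1/16)·16 = 25/4
Expected profit = 25/4 − 4 = 9/4 ≈ $2.25

$2.25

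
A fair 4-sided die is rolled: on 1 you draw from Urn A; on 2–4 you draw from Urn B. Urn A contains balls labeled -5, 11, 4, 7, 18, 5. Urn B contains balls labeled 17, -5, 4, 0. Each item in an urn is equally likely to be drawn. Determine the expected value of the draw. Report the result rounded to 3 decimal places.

4.667

E[X | Urn A] = (-5 + 11 + 4 + 7 + 18 + 5)/6 = 20/3
E[X | Urn B] = (17 − 5 + 4 + 0)/4 = 4
E[X] = (1/4)·20/3 + (3/4)·4 = 14/3 ≈ 4.667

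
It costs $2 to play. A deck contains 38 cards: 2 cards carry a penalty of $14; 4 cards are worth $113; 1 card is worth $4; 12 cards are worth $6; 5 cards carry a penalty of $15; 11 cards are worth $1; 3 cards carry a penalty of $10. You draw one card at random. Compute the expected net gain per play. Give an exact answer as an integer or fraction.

E[payout] = (2/38)·(-14) + (4/38)·113 + (1/38)·4 + (12/38)·6 + (5/38)·(-15) + (11/38)·1 + (3/38)·(-10) = 203/19
Expected profit = 203/19 − 2 = 165/19

165/19 dollars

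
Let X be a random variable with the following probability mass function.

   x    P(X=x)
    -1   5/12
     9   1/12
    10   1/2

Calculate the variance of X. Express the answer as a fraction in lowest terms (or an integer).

E[X] = (5/12)·(-1) + (1/12)·9 + (1/2)·10 = 16/3
E[X²] = (5/12)·1 + (1/12)·81 + (1/2)·100 = 343/6
Var(X) = 343/6 − (16/3)² = 517/18

517/18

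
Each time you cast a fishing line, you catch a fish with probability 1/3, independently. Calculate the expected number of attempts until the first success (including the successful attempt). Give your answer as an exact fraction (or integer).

For a geometric distribution, E[trials] = 1/p = 1/(1/3) = 3.

3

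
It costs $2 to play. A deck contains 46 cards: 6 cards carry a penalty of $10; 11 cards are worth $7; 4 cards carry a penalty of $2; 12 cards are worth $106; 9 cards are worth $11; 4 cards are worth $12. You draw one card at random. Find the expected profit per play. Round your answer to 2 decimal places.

$29.04

E[payout] = (6/46)·(-10) + (11/46)·7 + (4/46)·(-2) + (12/46)·106 + (9/46)·11 + (4/46)·12 = 714/23
Expected profit = 714/23 − 2 = 668/23 ≈ $29.04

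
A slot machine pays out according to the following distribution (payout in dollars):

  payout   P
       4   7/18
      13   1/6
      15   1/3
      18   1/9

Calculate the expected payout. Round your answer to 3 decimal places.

E[X] = (7/18)·4 + (1/6)·13 + (1/3)·15 + (1/9)·18
     = 193/18 ≈ 10.722

$10.722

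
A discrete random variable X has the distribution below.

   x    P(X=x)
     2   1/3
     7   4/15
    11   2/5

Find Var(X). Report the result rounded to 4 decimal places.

14.7289

E[X] = (1/3)·2 + (4/15)·7 + (2/5)·11 = 104/15
E[X²] = (1/3)·4 + (4/15)·49 + (2/5)·121 = 314/5
Var(X) = 314/5 − (104/15)² = 3314/225 ≈ 14.7289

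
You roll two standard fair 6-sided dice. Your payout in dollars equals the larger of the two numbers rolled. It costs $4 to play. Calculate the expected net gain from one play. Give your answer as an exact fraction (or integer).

Distribution of the larger of the two numbers rolled: 1 w.p. 1/36, 2 w.p. 1/12, 3 w.p. 5/36, 4 w.p. 7/36, 5 w.p. 1/4, 6 w.p. 11/36
E[payout] = (1/36)·1 + (1/12)·2 + (5/36)·3 + (7/36)·4 + (1/4)·5 + (11/36)·6 = 161/36
Expected profit = 161/36 − 4 = 17/36

17/36 dollars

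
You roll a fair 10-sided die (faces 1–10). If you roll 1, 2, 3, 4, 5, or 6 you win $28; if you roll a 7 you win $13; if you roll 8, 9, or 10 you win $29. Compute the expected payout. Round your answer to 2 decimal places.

E[payout] = (1/10)·13 + (3/5)·28 + (3/10)·29 = 134/5
≈ $26.80

$26.80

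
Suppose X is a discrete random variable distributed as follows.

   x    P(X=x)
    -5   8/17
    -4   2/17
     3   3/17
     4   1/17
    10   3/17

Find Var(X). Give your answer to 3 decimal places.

E[X] = (8/17)·(-5) + (2/17)·(-4) + (3/17)·3 + (1/17)·4 + (3/17)·10 = -5/17
E[X²] = (8/17)·25 + (2/17)·16 + (3/17)·9 + (1/17)·16 + (3/17)·100 = 575/17
Var(X) = 575/17 − (-5/17)² = 9750/289 ≈ 33.737

33.737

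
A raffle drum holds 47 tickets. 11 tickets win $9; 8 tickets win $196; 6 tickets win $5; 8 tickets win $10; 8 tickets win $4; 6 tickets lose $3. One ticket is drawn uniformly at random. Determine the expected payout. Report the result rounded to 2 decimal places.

E[payout] = (11/47)·9 + (8/47)·196 + (6/47)·5 + (8/47)·10 + (8/47)·4 + (6/47)·(-3) = 1791/47
≈ $38.11

$38.11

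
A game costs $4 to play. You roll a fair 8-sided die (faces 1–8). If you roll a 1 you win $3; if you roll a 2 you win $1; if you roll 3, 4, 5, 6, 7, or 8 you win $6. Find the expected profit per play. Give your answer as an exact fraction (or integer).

E[payout] = (1/8)·1 + (1/8)·3 + (3/4)·6 = 5
Expected profit = 5 − 4 = 1

$1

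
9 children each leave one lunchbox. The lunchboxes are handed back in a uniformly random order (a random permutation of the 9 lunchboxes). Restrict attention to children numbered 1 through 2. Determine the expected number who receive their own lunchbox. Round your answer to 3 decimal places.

Let Xᵢ = 1 if person i gets their own lunchbox. For each i, P(Xᵢ=1) = 1/9.
By linearity of expectation, E[X₁+…+X_2] = 2·(1/9) = 2/9.
≈ 0.222

0.222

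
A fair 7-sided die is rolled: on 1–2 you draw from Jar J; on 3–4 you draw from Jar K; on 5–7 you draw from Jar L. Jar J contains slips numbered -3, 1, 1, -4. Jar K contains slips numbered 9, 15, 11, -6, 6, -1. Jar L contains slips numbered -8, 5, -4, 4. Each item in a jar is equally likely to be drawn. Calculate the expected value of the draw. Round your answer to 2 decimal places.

E[X | Jar J] = (-3 + 1 + 1 − 4)/4 = -5/4
E[X | Jar K] = (9 + 15 + 11 − 6 + 6 − 1)/6 = 17/3
E[X | Jar L] = (-8 + 5 − 4 + 4)/4 = -3/4
E[X] = (2/7)·(-5/4) + (2/7)·17/3 + (3/7)·(-3/4) = 79/84 ≈ 0.94

0.94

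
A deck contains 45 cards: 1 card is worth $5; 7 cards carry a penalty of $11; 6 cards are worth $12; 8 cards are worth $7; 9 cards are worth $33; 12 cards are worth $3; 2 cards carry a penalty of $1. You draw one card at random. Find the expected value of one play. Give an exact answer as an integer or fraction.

E[payout] = (1/45)·5 + (7/45)·(-11) + (6/45)·12 + (8/45)·7 + (9/45)·33 + (12/45)·3 + (2/45)·(-1) = 43/5

43/5 dollars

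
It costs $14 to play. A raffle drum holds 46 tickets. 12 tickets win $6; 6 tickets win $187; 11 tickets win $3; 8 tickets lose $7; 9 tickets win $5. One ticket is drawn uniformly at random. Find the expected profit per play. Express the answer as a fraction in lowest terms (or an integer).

286/23 dollars

E[payout] = (12/46)·6 + (6/46)·187 + (11/46)·3 + (8/46)·(-7) + (9/46)·5 = 608/23
Expected profit = 608/23 − 14 = 286/23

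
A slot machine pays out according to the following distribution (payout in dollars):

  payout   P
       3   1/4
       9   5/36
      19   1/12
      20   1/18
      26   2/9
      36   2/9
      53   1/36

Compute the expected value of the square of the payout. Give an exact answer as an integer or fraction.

10477/18

E[X²] = (1/4)·9 + (5/36)·81 + (1/12)·361 + (1/18)·400 + (2/9)·676 + (2/9)·1296 + (1/36)·2809
     = 10477/18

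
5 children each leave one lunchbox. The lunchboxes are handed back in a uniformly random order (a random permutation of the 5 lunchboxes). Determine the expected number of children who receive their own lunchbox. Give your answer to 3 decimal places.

1.000

Let Xᵢ = 1 if person i gets their own lunchbox. For each i, P(Xᵢ=1) = 1/5.
By linearity of expectation, E[X₁+…+X_5] = 5·(1/5) = 1.
≈ 1.000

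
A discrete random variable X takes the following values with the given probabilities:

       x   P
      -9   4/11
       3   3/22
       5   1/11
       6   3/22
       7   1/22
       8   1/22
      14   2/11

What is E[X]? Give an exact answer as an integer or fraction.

18/11

E[X] = (4/11)·(-9) + (3/22)·3 + (1/11)·5 + (3/22)·6 + (1/22)·7 + (1/22)·8 + (2/11)·14
     = 18/11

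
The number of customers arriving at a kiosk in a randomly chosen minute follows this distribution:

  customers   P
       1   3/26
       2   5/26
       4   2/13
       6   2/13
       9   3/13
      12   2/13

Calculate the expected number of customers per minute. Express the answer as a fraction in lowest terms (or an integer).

155/26

E[X] = (3/26)·1 + (5/26)·2 + (2/13)·4 + (2/13)·6 + (3/13)·9 + (2/13)·12
     = 155/26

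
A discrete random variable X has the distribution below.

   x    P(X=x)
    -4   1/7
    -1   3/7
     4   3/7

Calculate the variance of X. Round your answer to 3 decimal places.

9.061

E[X] = (1/7)·(-4) + (3/7)·(-1) + (3/7)·4 = 5/7
E[X²] = (1/7)·16 + (3/7)·1 + (3/7)·16 = 67/7
Var(X) = 67/7 − (5/7)² = 444/49 ≈ 9.061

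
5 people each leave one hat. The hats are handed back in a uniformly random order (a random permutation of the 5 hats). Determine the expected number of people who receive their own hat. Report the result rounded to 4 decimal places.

1.0000

Let Xᵢ = 1 if person i gets their own hat. For each i, P(Xᵢ=1) = 1/5.
By linearity of expectation, E[X₁+…+X_5] = 5·(1/5) = 1.
≈ 1.0000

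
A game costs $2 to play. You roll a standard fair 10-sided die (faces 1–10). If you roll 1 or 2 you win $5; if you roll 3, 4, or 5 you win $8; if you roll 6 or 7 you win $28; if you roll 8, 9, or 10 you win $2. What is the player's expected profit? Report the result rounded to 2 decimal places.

$7.60

E[payout] = (3/10)·2 + (1/5)·5 + (3/10)·8 + (1/5)·28 = 48/5
Expected profit = 48/5 − 2 = 38/5 ≈ $7.60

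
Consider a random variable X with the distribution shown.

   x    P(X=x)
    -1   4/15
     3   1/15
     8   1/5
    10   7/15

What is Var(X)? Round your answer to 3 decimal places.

21.893

E[X] = (4/15)·(-1) + (1/15)·3 + (1/5)·8 + (7/15)·10 = 31/5
E[X²] = (4/15)·1 + (1/15)·9 + (1/5)·64 + (7/15)·100 = 181/3
Var(X) = 181/3 − (31/5)² = 1642/75 ≈ 21.893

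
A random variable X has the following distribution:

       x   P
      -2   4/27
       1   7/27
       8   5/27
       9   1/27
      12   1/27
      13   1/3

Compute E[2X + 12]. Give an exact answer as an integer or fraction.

226/9

E[2x+12] = (4/27)·8 + (7/27)·14 + (5/27)·28 + (1/27)·30 + (1/27)·36 + (1/3)·38
     = 226/9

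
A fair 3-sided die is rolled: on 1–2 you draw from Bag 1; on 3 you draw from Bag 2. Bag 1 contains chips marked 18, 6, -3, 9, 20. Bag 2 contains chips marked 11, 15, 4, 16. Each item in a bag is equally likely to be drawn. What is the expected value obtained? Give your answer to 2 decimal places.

E[X | Bag 1] = (18 + 6 − 3 + 9 + 20)/5 = 10
E[X | Bag 2] = (11 + 15 + 4 + 16)/4 = 23/2
E[X] = (2/3)·10 + (1/3)·23/2 = 21/2 ≈ 10.50

10.50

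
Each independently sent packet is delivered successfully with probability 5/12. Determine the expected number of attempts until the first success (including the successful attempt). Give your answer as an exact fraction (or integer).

For a geometric distribution, E[trials] = 1/p = 1/(5/12) = 12/5.

12/5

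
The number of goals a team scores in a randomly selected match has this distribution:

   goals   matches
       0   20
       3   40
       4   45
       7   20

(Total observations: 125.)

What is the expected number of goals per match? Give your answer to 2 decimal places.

3.52

Total = 125, so P(goals=0) = 20/125, etc.
E[X] = (4/25)·0 + (8/25)·3 + (9/25)·4 + (4/25)·7
     = 88/25 ≈ 3.52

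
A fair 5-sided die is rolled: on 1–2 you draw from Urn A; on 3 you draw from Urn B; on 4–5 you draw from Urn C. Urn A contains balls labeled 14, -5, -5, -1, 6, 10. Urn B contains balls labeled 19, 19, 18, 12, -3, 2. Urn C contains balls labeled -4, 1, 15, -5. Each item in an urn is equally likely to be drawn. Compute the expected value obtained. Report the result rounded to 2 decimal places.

E[X | Urn A] = (14 − 5 − 5 − 1 + 6 + 10)/6 = 19/6
E[X | Urn B] = (19 + 19 + 18 + 12 − 3 + 2)/6 = 67/6
E[X | Urn C] = (-4 + 1 + 15 − 5)/4 = 7/4
E[X] = (2/5)·19/6 + (1/5)·67/6 + (2/5)·7/4 = 21/5 ≈ 4.20

4.20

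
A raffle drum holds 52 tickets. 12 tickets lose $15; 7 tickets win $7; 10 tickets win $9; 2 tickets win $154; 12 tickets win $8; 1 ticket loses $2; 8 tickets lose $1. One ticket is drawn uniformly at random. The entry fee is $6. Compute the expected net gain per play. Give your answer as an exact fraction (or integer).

41/52 dollars

E[payout] = (12/52)·(-15) + (7/52)·7 + (10/52)·9 + (2/52)·154 + (12/52)·8 + (1/52)·(-2) + (8/52)·(-1) = 353/52
Expected profit = 353/52 − 6 = 41/52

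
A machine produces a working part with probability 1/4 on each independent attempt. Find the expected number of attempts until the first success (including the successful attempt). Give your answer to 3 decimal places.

For a geometric distribution, E[trials] = 1/p = 1/(1/4) = 4.
≈ 4.000

4.000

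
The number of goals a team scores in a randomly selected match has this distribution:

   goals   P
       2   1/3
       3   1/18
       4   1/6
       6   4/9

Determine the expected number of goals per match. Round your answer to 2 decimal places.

4.17

E[X] = (1/3)·2 + (1/18)·3 + (1/6)·4 + (4/9)·6
     = 25/6 ≈ 4.17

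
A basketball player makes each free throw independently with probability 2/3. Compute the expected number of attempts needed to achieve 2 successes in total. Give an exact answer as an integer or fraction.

By linearity (sum of 2 independent geometric waits), E[trials] = 2/p = 2/(2/3) = 3.

3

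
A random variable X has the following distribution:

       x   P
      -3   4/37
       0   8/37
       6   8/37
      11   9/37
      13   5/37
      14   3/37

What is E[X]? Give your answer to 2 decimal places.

E[X] = (4/37)·(-3) + (8/37)·0 + (8/37)·6 + (9/37)·11 + (5/37)·13 + (3/37)·14
     = 242/37 ≈ 6.54

6.54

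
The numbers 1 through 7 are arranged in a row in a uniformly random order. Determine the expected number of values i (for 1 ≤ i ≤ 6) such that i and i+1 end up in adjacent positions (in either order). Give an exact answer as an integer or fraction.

For each i ∈ {1,…,6}, let Xᵢ = 1 if i and i+1 are adjacent. P(Xᵢ=1) = 2·(7−1)!/7! = 2/7.
By linearity, E[ΣXᵢ] = (6)·(2/7) = 12/7.

12/7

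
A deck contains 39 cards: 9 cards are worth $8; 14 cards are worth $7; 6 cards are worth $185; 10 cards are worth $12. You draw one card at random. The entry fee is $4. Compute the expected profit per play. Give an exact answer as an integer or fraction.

E[payout] = (9/39)·8 + (14/39)·7 + (6/39)·185 + (10/39)·12 = 1400/39
Expected profit = 1400/39 − 4 = 1244/39

1244/39 dollars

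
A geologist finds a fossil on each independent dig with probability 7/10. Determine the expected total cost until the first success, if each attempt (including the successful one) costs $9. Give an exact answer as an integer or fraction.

E[#attempts] = 1/p = 10/7; E[cost] = 9·10/7 = 90/7.

90/7 dollars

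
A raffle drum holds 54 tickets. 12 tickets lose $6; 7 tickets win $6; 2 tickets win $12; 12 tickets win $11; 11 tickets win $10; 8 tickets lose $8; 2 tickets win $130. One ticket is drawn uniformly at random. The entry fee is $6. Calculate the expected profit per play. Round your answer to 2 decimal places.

$2.00

E[payout] = (12/54)·(-6) + (7/54)·6 + (2/54)·12 + (12/54)·11 + (11/54)·10 + (8/54)·(-8) + (2/54)·130 = 8
Expected profit = 8 − 6 = 2 ≈ $2.00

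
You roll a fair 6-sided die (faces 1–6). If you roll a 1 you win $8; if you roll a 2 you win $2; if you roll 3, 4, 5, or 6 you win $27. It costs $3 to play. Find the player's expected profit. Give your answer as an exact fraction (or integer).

50/3 dollars

E[payout] = (1/6)·2 + (1/6)·8 + (2/3)·27 = 59/3
Expected profit = 59/3 − 3 = 50/3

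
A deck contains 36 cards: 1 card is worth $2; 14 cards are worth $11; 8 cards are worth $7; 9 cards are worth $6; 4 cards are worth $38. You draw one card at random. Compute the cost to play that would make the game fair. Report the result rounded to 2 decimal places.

E[payout] = (1/36)·2 + (14/36)·11 + (8/36)·7 + (9/36)·6 + (4/36)·38 = 209/18
Fair fee = E[payout] = 209/18 ≈ $11.61

$11.61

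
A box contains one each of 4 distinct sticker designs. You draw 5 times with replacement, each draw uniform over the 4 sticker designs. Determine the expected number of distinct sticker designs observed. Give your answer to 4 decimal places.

Let Xⱼ=1 if type j appears at least once. P(Xⱼ=1) = 1 − ((4−1)/4)^5 = 781/1024.
E[#distinct] = 4·781/1024 = 781/256.
≈ 3.0508

3.0508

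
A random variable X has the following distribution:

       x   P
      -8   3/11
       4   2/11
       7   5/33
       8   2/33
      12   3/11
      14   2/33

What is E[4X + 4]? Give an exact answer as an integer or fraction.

688/33

E[4x+4] = (3/11)·(-28) + (2/11)·20 + (5/33)·32 + (2/33)·36 + (3/11)·52 + (2/33)·60
     = 688/33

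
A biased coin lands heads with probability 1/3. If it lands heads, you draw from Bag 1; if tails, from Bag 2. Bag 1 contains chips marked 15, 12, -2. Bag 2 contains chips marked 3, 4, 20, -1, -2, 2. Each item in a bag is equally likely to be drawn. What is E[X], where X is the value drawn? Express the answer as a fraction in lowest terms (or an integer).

E[X | Bag 1] = (15 + 12 − 2)/3 = 25/3
E[X | Bag 2] = (3 + 4 + 20 − 1 − 2 + 2)/6 = 13/3
E[X] = (1/3)·25/3 + (2/3)·13/3 = 17/3

17/3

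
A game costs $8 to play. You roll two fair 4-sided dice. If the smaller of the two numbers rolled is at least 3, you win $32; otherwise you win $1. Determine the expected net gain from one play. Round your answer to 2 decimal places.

$0.75

E[payout] = (3/4)·1 + (1/4)·32 = 35/4
Expected profit = 35/4 − 8 = 3/4 ≈ $0.75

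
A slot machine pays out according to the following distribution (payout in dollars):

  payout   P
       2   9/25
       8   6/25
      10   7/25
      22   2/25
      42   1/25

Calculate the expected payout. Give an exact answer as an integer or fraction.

E[X] = (9/25)·2 + (6/25)·8 + (7/25)·10 + (2/25)·22 + (1/25)·42
     = 222/25

222/25 dollars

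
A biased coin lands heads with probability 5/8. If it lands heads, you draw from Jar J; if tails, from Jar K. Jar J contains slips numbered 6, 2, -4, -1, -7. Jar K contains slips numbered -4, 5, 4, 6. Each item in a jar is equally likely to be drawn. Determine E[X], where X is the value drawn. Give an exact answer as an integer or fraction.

17/32

E[X | Jar J] = (6 + 2 − 4 − 1 − 7)/5 = -4/5
E[X | Jar K] = (-4 + 5 + 4 + 6)/4 = 11/4
E[X] = (5/8)·(-4/5) + (3/8)·11/4 = 17/32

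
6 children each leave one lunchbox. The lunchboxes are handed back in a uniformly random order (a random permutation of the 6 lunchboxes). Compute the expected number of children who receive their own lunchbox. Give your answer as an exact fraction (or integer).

Let Xᵢ = 1 if person i gets their own lunchbox. For each i, P(Xᵢ=1) = 1/6.
By linearity of expectation, E[X₁+…+X_6] = 6·(1/6) = 1.

1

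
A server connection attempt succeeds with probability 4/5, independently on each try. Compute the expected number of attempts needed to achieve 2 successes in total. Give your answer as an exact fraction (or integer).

5/2

By linearity (sum of 2 independent geometric waits), E[trials] = 2/p = 2/(4/5) = 5/2.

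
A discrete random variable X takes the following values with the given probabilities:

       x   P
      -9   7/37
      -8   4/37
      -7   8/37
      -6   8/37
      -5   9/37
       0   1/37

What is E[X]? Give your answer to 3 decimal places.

-6.595

E[X] = (7/37)·(-9) + (4/37)·(-8) + (8/37)·(-7) + (8/37)·(-6) + (9/37)·(-5) + (1/37)·0
     = -244/37 ≈ -6.595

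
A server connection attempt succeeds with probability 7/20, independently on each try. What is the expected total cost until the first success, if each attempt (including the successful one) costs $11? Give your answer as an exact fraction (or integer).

220/7 dollars

E[#attempts] = 1/p = 20/7; E[cost] = 11·20/7 = 220/7.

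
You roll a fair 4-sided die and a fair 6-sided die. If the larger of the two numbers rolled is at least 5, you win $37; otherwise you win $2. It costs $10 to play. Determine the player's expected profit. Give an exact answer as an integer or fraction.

E[payout] = (2/3)·2 + (1/3)·37 = 41/3
Expected profit = 41/3 − 10 = 11/3

11/3 dollars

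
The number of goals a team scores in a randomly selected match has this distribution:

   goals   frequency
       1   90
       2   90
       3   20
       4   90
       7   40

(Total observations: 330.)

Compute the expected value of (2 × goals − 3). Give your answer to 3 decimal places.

2.879

Total = 330, so P(goals=1) = 90/330, etc.
E[2x-3] = (3/11)·(-1) + (3/11)·1 + (2/33)·3 + (3/11)·5 + (4/33)·11
     = 95/33 ≈ 2.879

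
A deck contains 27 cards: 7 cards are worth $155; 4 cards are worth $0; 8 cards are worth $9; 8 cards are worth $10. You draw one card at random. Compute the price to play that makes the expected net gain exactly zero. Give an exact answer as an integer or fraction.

E[payout] = (7/27)·155 + (4/27)·0 + (8/27)·9 + (8/27)·10 = 1237/27
Fair fee = E[payout] = 1237/27

1237/27 dollars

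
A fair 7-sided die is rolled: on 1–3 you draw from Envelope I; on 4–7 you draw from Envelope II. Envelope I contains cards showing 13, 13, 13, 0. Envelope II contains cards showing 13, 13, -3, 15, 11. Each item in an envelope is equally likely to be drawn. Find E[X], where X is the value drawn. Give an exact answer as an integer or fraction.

1369/140

E[X | Envelope I] = (13 + 13 + 13 + 0)/4 = 39/4
E[X | Envelope II] = (13 + 13 − 3 + 15 + 11)/5 = 49/5
E[X] = (3/7)·39/4 + (4/7)·49/5 = 1369/140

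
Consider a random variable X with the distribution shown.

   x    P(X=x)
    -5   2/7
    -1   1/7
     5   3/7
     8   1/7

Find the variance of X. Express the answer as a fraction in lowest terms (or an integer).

1186/49

E[X] = (2/7)·(-5) + (1/7)·(-1) + (3/7)·5 + (1/7)·8 = 12/7
E[X²] = (2/7)·25 + (1/7)·1 + (3/7)·25 + (1/7)·64 = 190/7
Var(X) = 190/7 − (12/7)² = 1186/49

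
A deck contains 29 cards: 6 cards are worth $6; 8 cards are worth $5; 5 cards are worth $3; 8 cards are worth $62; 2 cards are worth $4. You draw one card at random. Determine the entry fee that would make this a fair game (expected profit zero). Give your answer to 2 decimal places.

$20.52

E[payout] = (6/29)·6 + (8/29)·5 + (5/29)·3 + (8/29)·62 + (2/29)·4 = 595/29
Fair fee = E[payout] = 595/29 ≈ $20.52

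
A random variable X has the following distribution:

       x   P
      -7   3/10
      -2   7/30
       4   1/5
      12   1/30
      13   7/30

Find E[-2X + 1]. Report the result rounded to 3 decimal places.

-2.333

E[-2x+1] = (3/10)·15 + (7/30)·5 + (1/5)·(-7) + (1/30)·(-23) + (7/30)·(-25)
     = -7/3 ≈ -2.333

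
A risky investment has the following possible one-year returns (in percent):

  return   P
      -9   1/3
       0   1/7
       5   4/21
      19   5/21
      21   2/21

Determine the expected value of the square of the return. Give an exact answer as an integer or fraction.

E[X²] = (1/3)·81 + (1/7)·0 + (4/21)·25 + (5/21)·361 + (2/21)·441
     = 1118/7

1118/7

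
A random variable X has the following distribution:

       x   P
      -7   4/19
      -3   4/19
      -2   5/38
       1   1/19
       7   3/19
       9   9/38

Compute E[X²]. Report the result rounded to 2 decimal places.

E[X²] = (4/19)·49 + (4/19)·9 + (5/38)·4 + (1/19)·1 + (3/19)·49 + (9/38)·81
     = 1509/38 ≈ 39.71

39.71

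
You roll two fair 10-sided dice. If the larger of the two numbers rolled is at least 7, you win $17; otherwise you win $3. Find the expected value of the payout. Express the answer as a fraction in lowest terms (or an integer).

299/25 dollars

E[payout] = (9/25)·3 + (16/25)·17 = 299/25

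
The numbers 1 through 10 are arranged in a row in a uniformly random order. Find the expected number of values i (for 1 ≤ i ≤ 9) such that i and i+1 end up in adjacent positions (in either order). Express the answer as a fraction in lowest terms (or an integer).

For each i ∈ {1,…,9}, let Xᵢ = 1 if i and i+1 are adjacent. P(Xᵢ=1) = 2·(10−1)!/10! = 2/10.
By linearity, E[ΣXᵢ] = (9)·(2/10) = 9/5.

9/5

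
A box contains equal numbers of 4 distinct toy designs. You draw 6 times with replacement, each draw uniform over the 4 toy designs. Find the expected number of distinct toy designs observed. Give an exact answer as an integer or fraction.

Let Xⱼ=1 if type j appears at least once. P(Xⱼ=1) = 1 − ((4−1)/4)^6 = 3367/4096.
E[#distinct] = 4·3367/4096 = 3367/1024.

3367/1024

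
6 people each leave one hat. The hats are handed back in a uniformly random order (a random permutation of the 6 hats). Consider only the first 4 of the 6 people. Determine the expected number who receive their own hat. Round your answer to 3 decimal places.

Let Xᵢ = 1 if person i gets their own hat. For each i, P(Xᵢ=1) = 1/6.
By linearity of expectation, E[X₁+…+X_4] = 4·(1/6) = 2/3.
≈ 0.667

0.667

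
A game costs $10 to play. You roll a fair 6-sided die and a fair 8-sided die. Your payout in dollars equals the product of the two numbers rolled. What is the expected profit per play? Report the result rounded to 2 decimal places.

$5.75

Distribution of the product of the two numbers rolled: 1 w.p. 1/48, 2 w.p. 1/24, 3 w.p. 1/24, 4 w.p. 1/16, 5 w.p. 1/24, 6 w.p. 1/12, …
E[payout] = (1/48)·1 + (1/24)·2 + (1/24)·3 + (1/16)·4 + (1/24)·5 + (1/12)·6 + (1/48)·7 + (1/16)·8 + (1/48)·9 + (1/24)·10 + (1/12)·12 + (1/48)·14 + (1/24)·15 + (1/24)·16 + (1/24)·18 + (1/24)·20 + (1/48)·21 + (1/16)·24 + (1/48)·25 + (1/48)·28 + (1/24)·30 + (1/48)·32 + (1/48)·35 + (1/48)·36 + (1/48)·40 + (1/48)·42 + (1/48)·48 = 63/4
Expected profit = 63/4 − 10 = 23/4 ≈ $5.75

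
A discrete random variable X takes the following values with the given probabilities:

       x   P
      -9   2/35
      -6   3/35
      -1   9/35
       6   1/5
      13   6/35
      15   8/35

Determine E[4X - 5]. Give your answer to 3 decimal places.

E[4x-5] = (2/35)·(-41) + (3/35)·(-29) + (9/35)·(-9) + (1/5)·19 + (6/35)·47 + (8/35)·55
     = 121/7 ≈ 17.286

17.286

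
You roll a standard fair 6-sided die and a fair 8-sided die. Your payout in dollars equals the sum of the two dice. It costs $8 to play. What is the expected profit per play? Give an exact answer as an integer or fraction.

Distribution of the sum of the two dice: 2 w.p. 1/48, 3 w.p. 1/24, 4 w.p. 1/16, 5 w.p. 1/12, 6 w.p. 5/48, 7 w.p. 1/8, …
E[payout] = (1/48)·2 + (1/24)·3 + (1/16)·4 + (1/12)·5 + (5/48)·6 + (1/8)·7 + (1/8)·8 + (1/8)·9 + (5/48)·10 + (1/12)·11 + (1/16)·12 + (1/24)·13 + (1/48)·14 = 8
Expected profit = 8 − 8 = 0

$0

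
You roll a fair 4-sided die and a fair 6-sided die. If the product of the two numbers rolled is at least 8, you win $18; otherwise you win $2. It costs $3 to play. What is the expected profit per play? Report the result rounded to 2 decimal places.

E[payout] = (1/2)·2 + (1/2)·18 = 10
Expected profit = 10 − 3 = 7 ≈ $7.00

$7.00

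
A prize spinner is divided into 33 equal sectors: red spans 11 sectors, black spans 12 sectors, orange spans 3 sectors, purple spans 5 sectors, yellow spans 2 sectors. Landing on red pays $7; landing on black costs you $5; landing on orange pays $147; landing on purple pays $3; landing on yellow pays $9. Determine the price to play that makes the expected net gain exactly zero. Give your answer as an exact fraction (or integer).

E[payout] = (11/33)·7 + (12/33)·(-5) + (3/33)·147 + (5/33)·3 + (2/33)·9 = 491/33
Fair fee = E[payout] = 491/33

491/33 dollars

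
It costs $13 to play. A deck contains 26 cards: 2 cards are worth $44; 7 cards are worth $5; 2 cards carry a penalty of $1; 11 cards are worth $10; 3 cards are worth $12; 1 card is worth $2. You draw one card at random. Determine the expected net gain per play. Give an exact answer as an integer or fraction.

-69/26 dollars

E[payout] = (2/26)·44 + (7/26)·5 + (2/26)·(-1) + (11/26)·10 + (3/26)·12 + (1/26)·2 = 269/26
Expected profit = 269/26 − 13 = -69/26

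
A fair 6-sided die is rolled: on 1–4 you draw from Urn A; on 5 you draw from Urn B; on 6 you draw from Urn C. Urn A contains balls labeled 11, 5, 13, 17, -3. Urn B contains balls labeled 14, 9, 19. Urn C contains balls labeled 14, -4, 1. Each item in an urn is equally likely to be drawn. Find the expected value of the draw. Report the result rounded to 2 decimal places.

8.68

E[X | Urn A] = (11 + 5 + 13 + 17 − 3)/5 = 43/5
E[X | Urn B] = (14 + 9 + 19)/3 = 14
E[X | Urn C] = (14 − 4 + 1)/3 = 11/3
E[X] = (2/3)·43/5 + (1/6)·14 + (1/6)·11/3 = 781/90 ≈ 8.68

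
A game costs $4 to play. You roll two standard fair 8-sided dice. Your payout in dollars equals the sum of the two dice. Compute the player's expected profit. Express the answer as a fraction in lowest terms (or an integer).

$5

Distribution of the sum of the two dice: 2 w.p. 1/64, 3 w.p. 1/32, 4 w.p. 3/64, 5 w.p. 1/16, 6 w.p. 5/64, 7 w.p. 3/32, …
E[payout] = (1/64)·2 + (1/32)·3 + (3/64)·4 + (1/16)·5 + (5/64)·6 + (3/32)·7 + (7/64)·8 + (1/8)·9 + (7/64)·10 + (3/32)·11 + (5/64)·12 + (1/16)·13 + (3/64)·14 + (1/32)·15 + (1/64)·16 = 9
Expected profit = 9 − 4 = 5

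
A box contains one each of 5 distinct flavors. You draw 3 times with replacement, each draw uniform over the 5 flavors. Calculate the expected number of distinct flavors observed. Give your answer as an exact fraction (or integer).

61/25

Let Xⱼ=1 if type j appears at least once. P(Xⱼ=1) = 1 − ((5−1)/5)^3 = 61/125.
E[#distinct] = 5·61/125 = 61/25.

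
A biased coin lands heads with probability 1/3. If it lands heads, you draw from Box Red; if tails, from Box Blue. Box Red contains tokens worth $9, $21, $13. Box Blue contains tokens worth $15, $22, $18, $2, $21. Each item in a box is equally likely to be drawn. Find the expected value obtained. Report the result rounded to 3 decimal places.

$15.178

E[X | Box Red] = (9 + 21 + 13)/3 = 43/3
E[X | Box Blue] = (15 + 22 + 18 + 2 + 21)/5 = 78/5
E[X] = (1/3)·43/3 + (2/3)·78/5 = 683/45 ≈ 15.178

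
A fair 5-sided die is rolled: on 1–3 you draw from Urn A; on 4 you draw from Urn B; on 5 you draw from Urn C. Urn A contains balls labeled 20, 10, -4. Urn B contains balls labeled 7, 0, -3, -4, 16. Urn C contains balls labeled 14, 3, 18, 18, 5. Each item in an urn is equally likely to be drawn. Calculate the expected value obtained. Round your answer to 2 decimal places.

8.16

E[X | Urn A] = (20 + 10 − 4)/3 = 26/3
E[X | Urn B] = (7 + 0 − 3 − 4 + 16)/5 = 16/5
E[X | Urn C] = (14 + 3 + 18 + 18 + 5)/5 = 58/5
E[X] = (3/5)·26/3 + (1/5)·16/5 + (1/5)·58/5 = 204/25 ≈ 8.16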